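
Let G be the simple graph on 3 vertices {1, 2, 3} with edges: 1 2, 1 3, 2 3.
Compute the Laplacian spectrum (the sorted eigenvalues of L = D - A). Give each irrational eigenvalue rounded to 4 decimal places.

Each diagonal entry of L is the vertex degree and each off-diagonal entry is -1 where an edge is present, 0 otherwise; in the order [1, 2, 3] the diagonal is [2, 2, 2]. The multiplicity of 0 as a Laplacian eigenvalue equals the number of connected components. The single zero eigenvalue shows the graph is connected.

[0, 3, 3]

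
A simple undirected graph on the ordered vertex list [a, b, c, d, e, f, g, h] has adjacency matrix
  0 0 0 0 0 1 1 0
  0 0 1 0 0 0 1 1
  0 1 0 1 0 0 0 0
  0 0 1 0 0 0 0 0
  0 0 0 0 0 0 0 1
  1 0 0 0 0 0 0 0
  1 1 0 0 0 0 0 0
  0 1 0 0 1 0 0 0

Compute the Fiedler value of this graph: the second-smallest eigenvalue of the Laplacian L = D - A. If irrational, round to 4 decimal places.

0.2434

Each diagonal entry of L is the vertex degree and each off-diagonal entry is -1 where an edge is present, 0 otherwise; in the order [a, b, c, d, e, f, g, h] the diagonal is [2, 3, 2, 1, 1, 1, 2, 2]. The sorted Laplacian eigenvalues are [0, 0.2434, 0.3820, 1.1798, 2, 2.6180, 3.1386, 4.4383]; the algebraic connectivity is the second entry, 0.2434. There is one zero in the spectrum, matching the 1 component. By the matrix-tree theorem the graph has (1/8) * product of the nonzero eigenvalues = 1 spanning tree.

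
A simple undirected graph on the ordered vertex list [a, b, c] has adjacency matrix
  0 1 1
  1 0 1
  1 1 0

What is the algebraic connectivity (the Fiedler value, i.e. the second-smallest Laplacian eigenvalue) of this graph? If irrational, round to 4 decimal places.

Reading degrees in the order [a, b, c] gives [2, 2, 2]; set D = diag(2, 2, 2) and form L = D - A. Computing the eigenvalues of L and sorting gives [0, 3, 3]. The Fiedler value lambda_2 = 3 is strictly positive, so the graph is connected. There is one zero in the spectrum, matching the 1 component.

3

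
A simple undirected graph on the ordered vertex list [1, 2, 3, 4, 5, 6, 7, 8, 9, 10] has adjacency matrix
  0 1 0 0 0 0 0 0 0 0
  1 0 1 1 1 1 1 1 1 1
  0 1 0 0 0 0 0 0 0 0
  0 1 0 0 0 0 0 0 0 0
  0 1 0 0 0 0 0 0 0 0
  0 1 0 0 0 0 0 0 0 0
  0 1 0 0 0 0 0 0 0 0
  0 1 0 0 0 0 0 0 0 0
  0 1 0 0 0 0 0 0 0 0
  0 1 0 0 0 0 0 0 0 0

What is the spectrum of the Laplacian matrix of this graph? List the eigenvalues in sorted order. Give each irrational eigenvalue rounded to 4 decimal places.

Reading degrees in the order [1, 2, 3, 4, 5, 6, 7, 8, 9, 10] gives [1, 9, 1, 1, 1, 1, 1, 1, 1, 1]; set D = diag(1, 9, 1, 1, 1, 1, 1, 1, 1, 1) and form L = D - A. The multiplicity of 0 as a Laplacian eigenvalue equals the number of connected components. The eigenvalues sum to 18, which equals trace(L) = 2|E|.

[0, 1, 1, 1, 1, 1, 1, 1, 1, 10]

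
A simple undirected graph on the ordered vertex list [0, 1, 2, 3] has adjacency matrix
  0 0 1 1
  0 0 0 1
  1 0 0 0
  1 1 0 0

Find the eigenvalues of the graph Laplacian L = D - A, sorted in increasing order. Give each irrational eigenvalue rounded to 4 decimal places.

Reading degrees in the order [0, 1, 2, 3] gives [2, 1, 1, 2]; set D = diag(2, 1, 1, 2) and form L = D - A. Since every row of L sums to 0, the all-ones vector is in the kernel and 0 is an eigenvalue. The single zero eigenvalue shows the graph is connected. The largest eigenvalue, 3.4142, is at most the vertex count 4.

[0, 0.5858, 2, 3.4142]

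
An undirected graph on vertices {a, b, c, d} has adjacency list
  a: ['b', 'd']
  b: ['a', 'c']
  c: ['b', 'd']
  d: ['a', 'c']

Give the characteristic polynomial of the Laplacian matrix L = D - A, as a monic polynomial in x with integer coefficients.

x^4 - 8x^3 + 20x^2 - 16x

With the vertex order [a, b, c, d], the degrees are [2, 2, 2, 2], giving D = diag(2, 2, 2, 2) and L = D - A. The eigenvalues of L are [0, 2, 2, 4]; the characteristic polynomial is the product of (x - lambda_i), which multiplies out to x^4 - 8x^3 + 20x^2 - 16x. The constant term is 0 because L is singular (the all-ones vector lies in its kernel). The eigenvalues sum to 8, which equals trace(L) = 2|E|.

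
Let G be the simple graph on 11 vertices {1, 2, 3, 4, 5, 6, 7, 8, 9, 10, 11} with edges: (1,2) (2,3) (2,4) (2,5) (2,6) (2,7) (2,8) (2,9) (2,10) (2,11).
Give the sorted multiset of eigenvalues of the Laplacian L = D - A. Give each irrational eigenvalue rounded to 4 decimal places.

[0, 1, 1, 1, 1, 1, 1, 1, 1, 1, 11]

With the vertex order [1, 2, 3, 4, 5, 6, 7, 8, 9, 10, 11], the degrees are [1, 10, 1, 1, 1, 1, 1, 1, 1, 1, 1], giving D = diag(1, 10, 1, 1, 1, 1, 1, 1, 1, 1, 1) and L = D - A. Since every row of L sums to 0, the all-ones vector is in the kernel and 0 is an eigenvalue. The eigenvalues sum to 20, which equals trace(L) = 2|E|. There is one zero in the spectrum, matching the 1 component.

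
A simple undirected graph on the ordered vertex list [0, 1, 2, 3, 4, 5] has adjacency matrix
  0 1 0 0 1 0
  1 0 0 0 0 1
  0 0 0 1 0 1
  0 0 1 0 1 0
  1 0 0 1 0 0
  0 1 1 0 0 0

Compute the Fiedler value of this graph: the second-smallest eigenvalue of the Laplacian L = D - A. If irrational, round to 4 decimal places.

1

Each diagonal entry of L is the vertex degree and each off-diagonal entry is -1 where an edge is present, 0 otherwise; in the order [0, 1, 2, 3, 4, 5] the diagonal is [2, 2, 2, 2, 2, 2]. Computing the eigenvalues of L and sorting gives [0, 1, 1, 3, 3, 4]. The Fiedler value lambda_2 = 1 is strictly positive, so the graph is connected. The eigenvalues sum to 12, which equals trace(L) = 2|E|. By the matrix-tree theorem the graph has (1/6) * product of the nonzero eigenvalues = 6 spanning trees.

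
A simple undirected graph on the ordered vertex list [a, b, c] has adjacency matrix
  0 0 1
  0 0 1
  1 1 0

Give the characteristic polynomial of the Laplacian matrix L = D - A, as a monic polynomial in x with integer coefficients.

x^3 - 4x^2 + 3x

Reading degrees in the order [a, b, c] gives [1, 1, 2]; set D = diag(1, 1, 2) and form L = D - A. L has integer entries, so p(x) = det(xI - L) has integer coefficients. Expanding the determinant yields x^3 - 4x^2 + 3x. The coefficient of x^2 equals -trace(L) = -4, matching the sum of degrees. By the matrix-tree theorem the graph has (1/3) * product of the nonzero eigenvalues = 1 spanning tree. The largest eigenvalue, 3, is at most the vertex count 3.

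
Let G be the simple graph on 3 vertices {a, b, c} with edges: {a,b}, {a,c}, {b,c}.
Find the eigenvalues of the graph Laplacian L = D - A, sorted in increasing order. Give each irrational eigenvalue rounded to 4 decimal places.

[0, 3, 3]

Each diagonal entry of L is the vertex degree and each off-diagonal entry is -1 where an edge is present, 0 otherwise; in the order [a, b, c] the diagonal is [2, 2, 2]. Diagonalising L (or applying a numerical eigensolver to the 3x3 matrix) gives the spectrum above. By the matrix-tree theorem the graph has (1/3) * product of the nonzero eigenvalues = 3 spanning trees. There is one zero in the spectrum, matching the 1 component.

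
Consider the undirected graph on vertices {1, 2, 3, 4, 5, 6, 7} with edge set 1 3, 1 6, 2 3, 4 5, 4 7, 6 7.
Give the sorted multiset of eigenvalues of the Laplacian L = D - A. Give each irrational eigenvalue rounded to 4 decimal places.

[0, 0.1981, 0.7530, 1.5550, 2.4450, 3.2470, 3.8019]

Reading degrees in the order [1, 2, 3, 4, 5, 6, 7] gives [2, 1, 2, 2, 1, 2, 2]; set D = diag(2, 1, 2, 2, 1, 2, 2) and form L = D - A. Since every row of L sums to 0, the all-ones vector is in the kernel and 0 is an eigenvalue. There is one zero in the spectrum, matching the 1 component. The eigenvalues sum to 12, which equals trace(L) = 2|E|.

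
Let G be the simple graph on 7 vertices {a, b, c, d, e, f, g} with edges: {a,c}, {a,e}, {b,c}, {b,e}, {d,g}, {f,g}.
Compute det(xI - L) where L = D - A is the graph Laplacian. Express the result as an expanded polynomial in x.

Reading degrees in the order [a, b, c, d, e, f, g] gives [2, 2, 2, 1, 2, 1, 2]; set D = diag(2, 2, 2, 1, 2, 1, 2) and form L = D - A. The eigenvalues of L are [0, 0, 1, 2, 2, 3, 4]; the characteristic polynomial is the product of (x - lambda_i), which multiplies out to x^7 - 12x^6 + 55x^5 - 120x^4 + 124x^3 - 48x^2. The constant term is 0 because L is singular (the all-ones vector lies in its kernel).

x^7 - 12x^6 + 55x^5 - 120x^4 + 124x^3 - 48x^2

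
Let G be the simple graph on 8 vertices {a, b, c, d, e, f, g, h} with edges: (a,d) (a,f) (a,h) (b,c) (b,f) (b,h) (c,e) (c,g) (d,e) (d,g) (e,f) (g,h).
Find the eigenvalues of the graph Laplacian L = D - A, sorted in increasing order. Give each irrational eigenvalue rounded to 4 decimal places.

Each diagonal entry of L is the vertex degree and each off-diagonal entry is -1 where an edge is present, 0 otherwise; in the order [a, b, c, d, e, f, g, h] the diagonal is [3, 3, 3, 3, 3, 3, 3, 3]. The multiplicity of 0 as a Laplacian eigenvalue equals the number of connected components. The single zero eigenvalue shows the graph is connected. The eigenvalues sum to 24, which equals trace(L) = 2|E|. The largest eigenvalue, 6, is at most the vertex count 8.

[0, 2, 2, 2, 4, 4, 4, 6]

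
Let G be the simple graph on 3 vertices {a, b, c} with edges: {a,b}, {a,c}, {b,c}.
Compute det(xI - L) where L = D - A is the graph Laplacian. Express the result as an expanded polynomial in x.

With the vertex order [a, b, c], the degrees are [2, 2, 2], giving D = diag(2, 2, 2) and L = D - A. Computing det(xI - L) by cofactor expansion (or equivalently via sum-over-permutations) gives x^3 - 6x^2 + 9x. The coefficient of x^2 equals -trace(L) = -6, matching the sum of degrees.

x^3 - 6x^2 + 9x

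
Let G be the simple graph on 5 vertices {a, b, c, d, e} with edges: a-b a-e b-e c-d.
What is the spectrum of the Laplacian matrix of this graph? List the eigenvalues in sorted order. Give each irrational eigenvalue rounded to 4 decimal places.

[0, 0, 2, 3, 3]

Reading degrees in the order [a, b, c, d, e] gives [2, 2, 1, 1, 2]; set D = diag(2, 2, 1, 1, 2) and form L = D - A. Diagonalising L (or applying a numerical eigensolver to the 5x5 matrix) gives the spectrum above. The 2 zero eigenvalues correspond to the 2 connected components. The eigenvalues sum to 8, which equals trace(L) = 2|E|.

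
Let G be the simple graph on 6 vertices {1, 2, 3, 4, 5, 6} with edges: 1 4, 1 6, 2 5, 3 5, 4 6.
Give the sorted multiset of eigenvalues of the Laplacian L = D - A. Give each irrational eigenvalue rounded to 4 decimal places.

With the vertex order [1, 2, 3, 4, 5, 6], the degrees are [2, 1, 1, 2, 2, 2], giving D = diag(2, 1, 1, 2, 2, 2) and L = D - A. Since every row of L sums to 0, the all-ones vector is in the kernel and 0 is an eigenvalue. The 2 zero eigenvalues correspond to the 2 connected components. There are 2 zeros in the spectrum, matching the 2 components.

[0, 0, 1, 3, 3, 3]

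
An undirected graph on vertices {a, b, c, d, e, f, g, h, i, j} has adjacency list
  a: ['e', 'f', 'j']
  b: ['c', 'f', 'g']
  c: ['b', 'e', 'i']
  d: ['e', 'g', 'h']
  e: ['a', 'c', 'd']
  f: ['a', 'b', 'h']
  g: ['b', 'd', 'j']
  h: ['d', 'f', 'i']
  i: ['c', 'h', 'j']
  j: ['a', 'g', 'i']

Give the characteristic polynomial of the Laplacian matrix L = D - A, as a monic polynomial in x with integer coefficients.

Each diagonal entry of L is the vertex degree and each off-diagonal entry is -1 where an edge is present, 0 otherwise; in the order [a, b, c, d, e, f, g, h, i, j] the diagonal is [3, 3, 3, 3, 3, 3, 3, 3, 3, 3]. The eigenvalues of L are [0, 2, 2, 2, 2, 2, 5, 5, 5, 5]; the characteristic polynomial is the product of (x - lambda_i), which multiplies out to x^10 - 30x^9 + 390x^8 - 2880x^7 + 13305x^6 - 39882x^5 + 77640x^4 - 94800x^3 + 66000x^2 - 20000x. The constant term is 0 because L is singular (the all-ones vector lies in its kernel).

x^10 - 30x^9 + 390x^8 - 2880x^7 + 13305x^6 - 39882x^5 + 77640x^4 - 94800x^3 + 66000x^2 - 20000x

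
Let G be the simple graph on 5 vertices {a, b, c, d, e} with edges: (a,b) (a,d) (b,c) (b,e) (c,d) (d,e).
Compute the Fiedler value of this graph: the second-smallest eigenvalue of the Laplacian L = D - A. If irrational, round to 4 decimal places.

2

With the vertex order [a, b, c, d, e], the degrees are [2, 3, 2, 3, 2], giving D = diag(2, 3, 2, 3, 2) and L = D - A. The sorted Laplacian eigenvalues are [0, 2, 2, 3, 5]; the algebraic connectivity is the second entry, 2.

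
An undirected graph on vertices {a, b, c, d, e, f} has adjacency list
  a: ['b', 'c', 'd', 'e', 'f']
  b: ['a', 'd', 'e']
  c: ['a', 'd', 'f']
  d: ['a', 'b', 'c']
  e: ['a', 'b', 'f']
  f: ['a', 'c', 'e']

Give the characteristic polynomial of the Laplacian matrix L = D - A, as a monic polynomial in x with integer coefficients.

x^6 - 20x^5 + 155x^4 - 580x^3 + 1045x^2 - 726x

Each diagonal entry of L is the vertex degree and each off-diagonal entry is -1 where an edge is present, 0 otherwise; in the order [a, b, c, d, e, f] the diagonal is [5, 3, 3, 3, 3, 3]. Computing det(xI - L) by cofactor expansion (or equivalently via sum-over-permutations) gives x^6 - 20x^5 + 155x^4 - 580x^3 + 1045x^2 - 726x. The constant term is 0 because L is singular (the all-ones vector lies in its kernel). There is one zero in the spectrum, matching the 1 component.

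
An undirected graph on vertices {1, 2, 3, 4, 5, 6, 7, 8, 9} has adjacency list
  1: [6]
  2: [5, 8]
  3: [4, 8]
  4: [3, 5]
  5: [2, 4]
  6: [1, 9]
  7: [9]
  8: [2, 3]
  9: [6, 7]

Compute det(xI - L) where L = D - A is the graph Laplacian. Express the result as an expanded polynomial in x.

Reading degrees in the order [1, 2, 3, 4, 5, 6, 7, 8, 9] gives [1, 2, 2, 2, 2, 2, 1, 2, 2]; set D = diag(1, 2, 2, 2, 2, 2, 1, 2, 2) and form L = D - A. L has integer entries, so p(x) = det(xI - L) has integer coefficients. Expanding the determinant yields x^9 - 16x^8 + 105x^7 - 364x^6 + 715x^5 - 790x^4 + 450x^3 - 100x^2. Since p(0) = det(-L) = 0, x divides p(x). There are 2 zeros in the spectrum, matching the 2 components.

x^9 - 16x^8 + 105x^7 - 364x^6 + 715x^5 - 790x^4 + 450x^3 - 100x^2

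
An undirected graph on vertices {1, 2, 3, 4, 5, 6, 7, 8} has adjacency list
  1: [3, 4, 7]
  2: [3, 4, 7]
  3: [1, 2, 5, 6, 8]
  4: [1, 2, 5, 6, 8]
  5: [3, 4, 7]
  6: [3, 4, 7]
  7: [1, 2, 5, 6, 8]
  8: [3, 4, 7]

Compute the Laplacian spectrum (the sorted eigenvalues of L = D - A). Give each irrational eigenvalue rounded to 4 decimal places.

Reading degrees in the order [1, 2, 3, 4, 5, 6, 7, 8] gives [3, 3, 5, 5, 3, 3, 5, 3]; set D = diag(3, 3, 5, 5, 3, 3, 5, 3) and form L = D - A. The multiplicity of 0 as a Laplacian eigenvalue equals the number of connected components. There is one zero in the spectrum, matching the 1 component. The eigenvalues sum to 30, which equals trace(L) = 2|E|.

[0, 3, 3, 3, 3, 5, 5, 8]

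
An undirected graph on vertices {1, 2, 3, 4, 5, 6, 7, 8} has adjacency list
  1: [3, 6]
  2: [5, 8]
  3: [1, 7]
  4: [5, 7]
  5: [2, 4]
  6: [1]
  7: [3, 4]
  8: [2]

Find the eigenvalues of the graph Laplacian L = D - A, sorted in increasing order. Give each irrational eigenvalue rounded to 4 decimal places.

[0, 0.1522, 0.5858, 1.2346, 2, 2.7654, 3.4142, 3.8478]

Reading degrees in the order [1, 2, 3, 4, 5, 6, 7, 8] gives [2, 2, 2, 2, 2, 1, 2, 1]; set D = diag(2, 2, 2, 2, 2, 1, 2, 1) and form L = D - A. The multiplicity of 0 as a Laplacian eigenvalue equals the number of connected components. There is one zero in the spectrum, matching the 1 component.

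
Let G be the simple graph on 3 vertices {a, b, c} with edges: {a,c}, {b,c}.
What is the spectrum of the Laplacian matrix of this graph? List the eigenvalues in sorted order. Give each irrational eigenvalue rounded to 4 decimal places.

[0, 1, 3]

Reading degrees in the order [a, b, c] gives [1, 1, 2]; set D = diag(1, 1, 2) and form L = D - A. L is symmetric positive semidefinite, so every eigenvalue is real and nonnegative. The single zero eigenvalue shows the graph is connected.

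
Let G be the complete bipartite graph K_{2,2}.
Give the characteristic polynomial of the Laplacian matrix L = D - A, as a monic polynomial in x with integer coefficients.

The graph has 4 vertices and degree multiset [2, 2, 2, 2]; D is the diagonal matrix of degrees and L = D - A. Computing det(xI - L) by cofactor expansion (or equivalently via sum-over-permutations) gives x^4 - 8x^3 + 20x^2 - 16x. The constant term is 0 because L is singular (the all-ones vector lies in its kernel).

x^4 - 8x^3 + 20x^2 - 16x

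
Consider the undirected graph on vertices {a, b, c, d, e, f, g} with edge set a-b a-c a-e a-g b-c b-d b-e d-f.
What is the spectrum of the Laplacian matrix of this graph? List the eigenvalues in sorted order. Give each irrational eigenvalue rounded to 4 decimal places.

[0, 0.4221, 1.0738, 2, 2.4516, 4.7690, 5.2835]

With the vertex order [a, b, c, d, e, f, g], the degrees are [4, 4, 2, 2, 2, 1, 1], giving D = diag(4, 4, 2, 2, 2, 1, 1) and L = D - A. Diagonalising L (or applying a numerical eigensolver to the 7x7 matrix) gives the spectrum above. The single zero eigenvalue shows the graph is connected. The largest eigenvalue, 5.2835, is at most the vertex count 7. By the matrix-tree theorem the graph has (1/7) * product of the nonzero eigenvalues = 8 spanning trees.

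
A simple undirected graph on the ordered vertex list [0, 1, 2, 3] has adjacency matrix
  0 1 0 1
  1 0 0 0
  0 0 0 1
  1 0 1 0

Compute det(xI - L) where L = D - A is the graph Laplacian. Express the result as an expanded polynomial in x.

Each diagonal entry of L is the vertex degree and each off-diagonal entry is -1 where an edge is present, 0 otherwise; in the order [0, 1, 2, 3] the diagonal is [2, 1, 1, 2]. Computing det(xI - L) by cofactor expansion (or equivalently via sum-over-permutations) gives x^4 - 6x^3 + 10x^2 - 4x. The coefficient of x^3 equals -trace(L) = -6, matching the sum of degrees. By the matrix-tree theorem the graph has (1/4) * product of the nonzero eigenvalues = 1 spanning tree. The eigenvalues sum to 6, which equals trace(L) = 2|E|.

x^4 - 6x^3 + 10x^2 - 4x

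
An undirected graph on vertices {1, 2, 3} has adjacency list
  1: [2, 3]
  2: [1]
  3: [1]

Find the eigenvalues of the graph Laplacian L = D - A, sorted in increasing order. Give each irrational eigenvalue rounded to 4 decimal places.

Each diagonal entry of L is the vertex degree and each off-diagonal entry is -1 where an edge is present, 0 otherwise; in the order [1, 2, 3] the diagonal is [2, 1, 1]. The multiplicity of 0 as a Laplacian eigenvalue equals the number of connected components. By the matrix-tree theorem the graph has (1/3) * product of the nonzero eigenvalues = 1 spanning tree. The eigenvalues sum to 4, which equals trace(L) = 2|E|.

[0, 1, 3]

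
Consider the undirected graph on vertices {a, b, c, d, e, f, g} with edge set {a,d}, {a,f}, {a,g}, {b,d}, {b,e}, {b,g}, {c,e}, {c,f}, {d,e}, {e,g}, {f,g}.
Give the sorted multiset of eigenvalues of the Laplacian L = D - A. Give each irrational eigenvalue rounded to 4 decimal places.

[0, 1.5858, 2.1522, 3.2346, 4.4142, 4.7654, 5.8478]

Reading degrees in the order [a, b, c, d, e, f, g] gives [3, 3, 2, 3, 4, 3, 4]; set D = diag(3, 3, 2, 3, 4, 3, 4) and form L = D - A. L is symmetric positive semidefinite, so every eigenvalue is real and nonnegative. The single zero eigenvalue shows the graph is connected. There is one zero in the spectrum, matching the 1 component.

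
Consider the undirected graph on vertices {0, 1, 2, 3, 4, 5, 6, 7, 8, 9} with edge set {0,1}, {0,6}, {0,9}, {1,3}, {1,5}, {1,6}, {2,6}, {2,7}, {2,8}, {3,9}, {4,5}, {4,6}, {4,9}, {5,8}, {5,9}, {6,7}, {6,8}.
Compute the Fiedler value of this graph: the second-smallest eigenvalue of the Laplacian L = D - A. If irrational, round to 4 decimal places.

Reading degrees in the order [0, 1, 2, 3, 4, 5, 6, 7, 8, 9] gives [3, 4, 3, 2, 3, 4, 6, 2, 3, 4]; set D = diag(3, 4, 3, 2, 3, 4, 6, 2, 3, 4) and form L = D - A. The sorted Laplacian eigenvalues are [0, 0.9351, 1.9438, 2.4817, 2.6340, 3.7674, 4.1517, 4.6090, 6.1226, 7.3547]; the algebraic connectivity is the second entry, 0.9351. There is one zero in the spectrum, matching the 1 component. The largest eigenvalue, 7.3547, is at most the vertex count 10.

0.9351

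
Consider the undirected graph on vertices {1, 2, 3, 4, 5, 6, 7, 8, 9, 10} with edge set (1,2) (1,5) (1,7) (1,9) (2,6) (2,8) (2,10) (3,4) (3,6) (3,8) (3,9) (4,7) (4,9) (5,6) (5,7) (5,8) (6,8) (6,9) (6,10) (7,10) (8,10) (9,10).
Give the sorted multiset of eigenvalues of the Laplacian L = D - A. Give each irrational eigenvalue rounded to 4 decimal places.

[0, 2.1793, 2.6859, 3.7914, 4.1552, 4.7143, 5.3435, 6.3302, 7.2880, 7.5121]

With the vertex order [1, 2, 3, 4, 5, 6, 7, 8, 9, 10], the degrees are [4, 4, 4, 3, 4, 6, 4, 5, 5, 5], giving D = diag(4, 4, 4, 3, 4, 6, 4, 5, 5, 5) and L = D - A. Diagonalising L (or applying a numerical eigensolver to the 10x10 matrix) gives the spectrum above. By the matrix-tree theorem the graph has (1/10) * product of the nonzero eigenvalues = 80509 spanning trees.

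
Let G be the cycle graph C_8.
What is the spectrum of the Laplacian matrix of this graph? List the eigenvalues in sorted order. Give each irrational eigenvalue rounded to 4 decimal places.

[0, 0.5858, 0.5858, 2, 2, 3.4142, 3.4142, 4]

The graph has 8 vertices and degree multiset [2, 2, 2, 2, 2, 2, 2, 2]; D is the diagonal matrix of degrees and L = D - A. L is symmetric positive semidefinite, so every eigenvalue is real and nonnegative. By the matrix-tree theorem the graph has (1/8) * product of the nonzero eigenvalues = 8 spanning trees. There is one zero in the spectrum, matching the 1 component.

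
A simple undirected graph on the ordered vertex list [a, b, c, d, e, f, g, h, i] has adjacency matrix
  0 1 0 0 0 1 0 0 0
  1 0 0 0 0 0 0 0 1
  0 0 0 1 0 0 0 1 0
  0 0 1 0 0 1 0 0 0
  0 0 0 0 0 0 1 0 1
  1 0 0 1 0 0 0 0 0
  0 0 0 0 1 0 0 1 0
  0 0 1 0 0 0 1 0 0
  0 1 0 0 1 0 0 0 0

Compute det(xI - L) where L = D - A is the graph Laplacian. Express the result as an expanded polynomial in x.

Reading degrees in the order [a, b, c, d, e, f, g, h, i] gives [2, 2, 2, 2, 2, 2, 2, 2, 2]; set D = diag(2, 2, 2, 2, 2, 2, 2, 2, 2) and form L = D - A. Computing det(xI - L) by cofactor expansion (or equivalently via sum-over-permutations) gives x^9 - 18x^8 + 135x^7 - 546x^6 + 1287x^5 - 1782x^4 + 1386x^3 - 540x^2 + 81x. Since p(0) = det(-L) = 0, x divides p(x). By the matrix-tree theorem the graph has (1/9) * product of the nonzero eigenvalues = 9 spanning trees.

x^9 - 18x^8 + 135x^7 - 546x^6 + 1287x^5 - 1782x^4 + 1386x^3 - 540x^2 + 81x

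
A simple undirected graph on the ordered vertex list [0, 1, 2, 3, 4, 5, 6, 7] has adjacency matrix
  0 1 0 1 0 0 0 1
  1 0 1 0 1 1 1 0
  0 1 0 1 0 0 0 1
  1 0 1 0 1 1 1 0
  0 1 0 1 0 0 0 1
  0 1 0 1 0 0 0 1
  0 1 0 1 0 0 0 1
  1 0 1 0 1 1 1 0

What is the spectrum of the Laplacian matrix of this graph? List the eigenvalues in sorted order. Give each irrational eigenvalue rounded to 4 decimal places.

Reading degrees in the order [0, 1, 2, 3, 4, 5, 6, 7] gives [3, 5, 3, 5, 3, 3, 3, 5]; set D = diag(3, 5, 3, 5, 3, 3, 3, 5) and form L = D - A. The multiplicity of 0 as a Laplacian eigenvalue equals the number of connected components. The single zero eigenvalue shows the graph is connected.

[0, 3, 3, 3, 3, 5, 5, 8]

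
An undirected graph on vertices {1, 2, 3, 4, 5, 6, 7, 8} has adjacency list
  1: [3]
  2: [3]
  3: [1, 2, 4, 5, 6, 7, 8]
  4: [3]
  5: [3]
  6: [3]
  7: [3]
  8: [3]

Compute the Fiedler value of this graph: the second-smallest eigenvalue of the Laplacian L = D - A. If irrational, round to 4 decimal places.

Each diagonal entry of L is the vertex degree and each off-diagonal entry is -1 where an edge is present, 0 otherwise; in the order [1, 2, 3, 4, 5, 6, 7, 8] the diagonal is [1, 1, 7, 1, 1, 1, 1, 1]. The smallest Laplacian eigenvalue is always 0. The next one, lambda_2 = 1, measures how hard the graph is to disconnect: larger values mean better connectivity. By the matrix-tree theorem the graph has (1/8) * product of the nonzero eigenvalues = 1 spanning tree. The largest eigenvalue, 8, is at most the vertex count 8.

1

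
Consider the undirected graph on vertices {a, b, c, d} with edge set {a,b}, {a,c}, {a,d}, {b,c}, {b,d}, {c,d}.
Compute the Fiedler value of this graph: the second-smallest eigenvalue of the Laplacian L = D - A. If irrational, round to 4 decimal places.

4

With the vertex order [a, b, c, d], the degrees are [3, 3, 3, 3], giving D = diag(3, 3, 3, 3) and L = D - A. The sorted Laplacian eigenvalues are [0, 4, 4, 4]; the algebraic connectivity is the second entry, 4.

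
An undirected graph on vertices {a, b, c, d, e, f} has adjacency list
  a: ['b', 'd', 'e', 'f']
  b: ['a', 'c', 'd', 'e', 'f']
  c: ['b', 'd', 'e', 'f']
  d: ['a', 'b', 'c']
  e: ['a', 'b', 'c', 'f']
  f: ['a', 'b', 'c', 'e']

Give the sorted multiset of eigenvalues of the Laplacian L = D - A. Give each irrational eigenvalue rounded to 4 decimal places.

[0, 3, 4, 5, 6, 6]

Each diagonal entry of L is the vertex degree and each off-diagonal entry is -1 where an edge is present, 0 otherwise; in the order [a, b, c, d, e, f] the diagonal is [4, 5, 4, 3, 4, 4]. L is symmetric positive semidefinite, so every eigenvalue is real and nonnegative. The single zero eigenvalue shows the graph is connected. The eigenvalues sum to 24, which equals trace(L) = 2|E|.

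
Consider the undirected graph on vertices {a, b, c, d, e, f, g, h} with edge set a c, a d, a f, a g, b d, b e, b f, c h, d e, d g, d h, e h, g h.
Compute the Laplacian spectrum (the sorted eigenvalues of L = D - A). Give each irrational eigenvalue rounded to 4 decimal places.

[0, 1.4009, 1.8129, 2.4788, 4, 4.4819, 5.3658, 6.4596]

Reading degrees in the order [a, b, c, d, e, f, g, h] gives [4, 3, 2, 5, 3, 2, 3, 4]; set D = diag(4, 3, 2, 5, 3, 2, 3, 4) and form L = D - A. Since every row of L sums to 0, the all-ones vector is in the kernel and 0 is an eigenvalue. The eigenvalues sum to 26, which equals trace(L) = 2|E|. The largest eigenvalue, 6.4596, is at most the vertex count 8.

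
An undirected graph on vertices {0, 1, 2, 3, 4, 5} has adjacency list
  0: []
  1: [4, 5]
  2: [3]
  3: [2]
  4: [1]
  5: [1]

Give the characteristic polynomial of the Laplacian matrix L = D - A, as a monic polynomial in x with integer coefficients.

x^6 - 6x^5 + 11x^4 - 6x^3

With the vertex order [0, 1, 2, 3, 4, 5], the degrees are [0, 2, 1, 1, 1, 1], giving D = diag(0, 2, 1, 1, 1, 1) and L = D - A. Computing det(xI - L) by cofactor expansion (or equivalently via sum-over-permutations) gives x^6 - 6x^5 + 11x^4 - 6x^3. The coefficient of x^5 equals -trace(L) = -6, matching the sum of degrees. There are 3 zeros in the spectrum, matching the 3 components. The largest eigenvalue, 3, is at most the vertex count 6.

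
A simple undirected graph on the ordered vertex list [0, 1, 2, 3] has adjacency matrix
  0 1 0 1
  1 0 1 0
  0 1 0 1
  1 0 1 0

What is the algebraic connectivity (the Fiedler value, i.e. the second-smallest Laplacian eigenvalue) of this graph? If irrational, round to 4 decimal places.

Reading degrees in the order [0, 1, 2, 3] gives [2, 2, 2, 2]; set D = diag(2, 2, 2, 2) and form L = D - A. The sorted Laplacian eigenvalues are [0, 2, 2, 4]; the algebraic connectivity is the second entry, 2. The eigenvalues sum to 8, which equals trace(L) = 2|E|.

2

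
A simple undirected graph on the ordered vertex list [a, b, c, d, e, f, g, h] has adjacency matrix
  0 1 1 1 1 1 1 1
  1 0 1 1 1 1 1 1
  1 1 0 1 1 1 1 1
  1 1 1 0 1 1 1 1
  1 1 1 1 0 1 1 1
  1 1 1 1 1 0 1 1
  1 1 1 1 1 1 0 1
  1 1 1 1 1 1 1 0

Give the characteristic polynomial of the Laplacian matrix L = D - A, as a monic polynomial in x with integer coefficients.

x^8 - 56x^7 + 1344x^6 - 17920x^5 + 143360x^4 - 688128x^3 + 1835008x^2 - 2097152x

With the vertex order [a, b, c, d, e, f, g, h], the degrees are [7, 7, 7, 7, 7, 7, 7, 7], giving D = diag(7, 7, 7, 7, 7, 7, 7, 7) and L = D - A. L has integer entries, so p(x) = det(xI - L) has integer coefficients. Expanding the determinant yields x^8 - 56x^7 + 1344x^6 - 17920x^5 + 143360x^4 - 688128x^3 + 1835008x^2 - 2097152x. The constant term is 0 because L is singular (the all-ones vector lies in its kernel). There is one zero in the spectrum, matching the 1 component. The eigenvalues sum to 56, which equals trace(L) = 2|E|.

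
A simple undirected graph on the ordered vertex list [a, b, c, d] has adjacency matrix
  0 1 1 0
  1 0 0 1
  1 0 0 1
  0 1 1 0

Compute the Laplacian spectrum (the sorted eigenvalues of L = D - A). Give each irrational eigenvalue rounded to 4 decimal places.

[0, 2, 2, 4]

Reading degrees in the order [a, b, c, d] gives [2, 2, 2, 2]; set D = diag(2, 2, 2, 2) and form L = D - A. The multiplicity of 0 as a Laplacian eigenvalue equals the number of connected components. By the matrix-tree theorem the graph has (1/4) * product of the nonzero eigenvalues = 4 spanning trees. There is one zero in the spectrum, matching the 1 component.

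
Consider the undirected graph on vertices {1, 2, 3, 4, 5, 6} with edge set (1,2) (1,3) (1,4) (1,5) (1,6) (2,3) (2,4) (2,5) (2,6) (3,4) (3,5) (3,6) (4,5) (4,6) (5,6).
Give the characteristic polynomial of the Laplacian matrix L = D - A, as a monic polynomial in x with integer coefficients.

Each diagonal entry of L is the vertex degree and each off-diagonal entry is -1 where an edge is present, 0 otherwise; in the order [1, 2, 3, 4, 5, 6] the diagonal is [5, 5, 5, 5, 5, 5]. L has integer entries, so p(x) = det(xI - L) has integer coefficients. Expanding the determinant yields x^6 - 30x^5 + 360x^4 - 2160x^3 + 6480x^2 - 7776x. Since p(0) = det(-L) = 0, x divides p(x). The largest eigenvalue, 6, is at most the vertex count 6.

x^6 - 30x^5 + 360x^4 - 2160x^3 + 6480x^2 - 7776x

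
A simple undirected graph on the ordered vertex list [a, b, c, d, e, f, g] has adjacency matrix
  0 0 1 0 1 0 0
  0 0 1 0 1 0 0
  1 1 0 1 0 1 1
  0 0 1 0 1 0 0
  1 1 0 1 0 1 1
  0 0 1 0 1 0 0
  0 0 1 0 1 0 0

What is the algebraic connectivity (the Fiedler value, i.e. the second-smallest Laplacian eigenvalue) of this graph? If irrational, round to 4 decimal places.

2

With the vertex order [a, b, c, d, e, f, g], the degrees are [2, 2, 5, 2, 5, 2, 2], giving D = diag(2, 2, 5, 2, 5, 2, 2) and L = D - A. The sorted Laplacian eigenvalues are [0, 2, 2, 2, 2, 5, 7]; the algebraic connectivity is the second entry, 2. By the matrix-tree theorem the graph has (1/7) * product of the nonzero eigenvalues = 80 spanning trees. The largest eigenvalue, 7, is at most the vertex count 7.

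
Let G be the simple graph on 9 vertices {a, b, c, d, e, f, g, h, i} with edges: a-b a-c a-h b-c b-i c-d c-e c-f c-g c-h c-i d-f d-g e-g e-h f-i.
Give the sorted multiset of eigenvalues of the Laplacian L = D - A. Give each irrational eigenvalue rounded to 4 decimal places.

Each diagonal entry of L is the vertex degree and each off-diagonal entry is -1 where an edge is present, 0 otherwise; in the order [a, b, c, d, e, f, g, h, i] the diagonal is [3, 3, 8, 3, 3, 3, 3, 3, 3]. The multiplicity of 0 as a Laplacian eigenvalue equals the number of connected components. The single zero eigenvalue shows the graph is connected.

[0, 1.5858, 1.5858, 3, 3, 4.4142, 4.4142, 5, 9]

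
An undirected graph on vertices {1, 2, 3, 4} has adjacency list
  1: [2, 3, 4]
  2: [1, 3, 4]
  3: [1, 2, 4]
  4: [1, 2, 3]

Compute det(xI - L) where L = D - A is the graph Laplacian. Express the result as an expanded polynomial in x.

Each diagonal entry of L is the vertex degree and each off-diagonal entry is -1 where an edge is present, 0 otherwise; in the order [1, 2, 3, 4] the diagonal is [3, 3, 3, 3]. L has integer entries, so p(x) = det(xI - L) has integer coefficients. Expanding the determinant yields x^4 - 12x^3 + 48x^2 - 64x. Since p(0) = det(-L) = 0, x divides p(x). By the matrix-tree theorem the graph has (1/4) * product of the nonzero eigenvalues = 16 spanning trees. There is one zero in the spectrum, matching the 1 component.

x^4 - 12x^3 + 48x^2 - 64x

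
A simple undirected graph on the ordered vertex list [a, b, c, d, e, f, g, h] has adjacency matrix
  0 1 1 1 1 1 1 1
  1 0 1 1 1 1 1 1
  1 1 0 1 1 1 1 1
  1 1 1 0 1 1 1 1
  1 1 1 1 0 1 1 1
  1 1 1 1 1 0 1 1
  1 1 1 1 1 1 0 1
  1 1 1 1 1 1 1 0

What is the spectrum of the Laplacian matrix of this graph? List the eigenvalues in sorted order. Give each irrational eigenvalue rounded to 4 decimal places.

[0, 8, 8, 8, 8, 8, 8, 8]

With the vertex order [a, b, c, d, e, f, g, h], the degrees are [7, 7, 7, 7, 7, 7, 7, 7], giving D = diag(7, 7, 7, 7, 7, 7, 7, 7) and L = D - A. Diagonalising L (or applying a numerical eigensolver to the 8x8 matrix) gives the spectrum above. By the matrix-tree theorem the graph has (1/8) * product of the nonzero eigenvalues = 262144 spanning trees.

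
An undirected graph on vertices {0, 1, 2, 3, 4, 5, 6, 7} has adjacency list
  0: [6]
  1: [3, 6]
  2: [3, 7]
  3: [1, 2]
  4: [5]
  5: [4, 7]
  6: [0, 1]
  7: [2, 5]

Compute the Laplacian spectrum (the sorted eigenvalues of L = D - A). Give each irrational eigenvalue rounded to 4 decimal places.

[0, 0.1522, 0.5858, 1.2346, 2, 2.7654, 3.4142, 3.8478]

Each diagonal entry of L is the vertex degree and each off-diagonal entry is -1 where an edge is present, 0 otherwise; in the order [0, 1, 2, 3, 4, 5, 6, 7] the diagonal is [1, 2, 2, 2, 1, 2, 2, 2]. Diagonalising L (or applying a numerical eigensolver to the 8x8 matrix) gives the spectrum above. By the matrix-tree theorem the graph has (1/8) * product of the nonzero eigenvalues = 1 spanning tree.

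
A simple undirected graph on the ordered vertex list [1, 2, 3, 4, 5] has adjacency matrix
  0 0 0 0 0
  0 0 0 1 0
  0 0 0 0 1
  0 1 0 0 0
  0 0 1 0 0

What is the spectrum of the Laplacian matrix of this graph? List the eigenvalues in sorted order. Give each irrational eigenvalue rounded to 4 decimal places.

Reading degrees in the order [1, 2, 3, 4, 5] gives [0, 1, 1, 1, 1]; set D = diag(0, 1, 1, 1, 1) and form L = D - A. Since every row of L sums to 0, the all-ones vector is in the kernel and 0 is an eigenvalue. The 3 zero eigenvalues correspond to the 3 connected components. The largest eigenvalue, 2, is at most the vertex count 5.

[0, 0, 0, 2, 2]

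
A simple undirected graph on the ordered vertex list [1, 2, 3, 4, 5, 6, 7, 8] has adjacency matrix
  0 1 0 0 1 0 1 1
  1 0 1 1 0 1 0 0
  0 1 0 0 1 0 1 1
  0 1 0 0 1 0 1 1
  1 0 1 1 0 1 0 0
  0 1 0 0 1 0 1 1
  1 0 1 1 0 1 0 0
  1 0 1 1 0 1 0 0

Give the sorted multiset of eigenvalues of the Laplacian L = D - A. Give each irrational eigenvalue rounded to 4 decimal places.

Reading degrees in the order [1, 2, 3, 4, 5, 6, 7, 8] gives [4, 4, 4, 4, 4, 4, 4, 4]; set D = diag(4, 4, 4, 4, 4, 4, 4, 4) and form L = D - A. L is symmetric positive semidefinite, so every eigenvalue is real and nonnegative. The single zero eigenvalue shows the graph is connected. The eigenvalues sum to 32, which equals trace(L) = 2|E|. There is one zero in the spectrum, matching the 1 component.

[0, 4, 4, 4, 4, 4, 4, 8]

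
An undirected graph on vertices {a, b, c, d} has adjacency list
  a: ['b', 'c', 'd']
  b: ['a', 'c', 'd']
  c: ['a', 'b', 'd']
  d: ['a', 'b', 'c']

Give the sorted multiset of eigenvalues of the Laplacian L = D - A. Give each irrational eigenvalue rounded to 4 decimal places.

With the vertex order [a, b, c, d], the degrees are [3, 3, 3, 3], giving D = diag(3, 3, 3, 3) and L = D - A. Diagonalising L (or applying a numerical eigensolver to the 4x4 matrix) gives the spectrum above. There is one zero in the spectrum, matching the 1 component.

[0, 4, 4, 4]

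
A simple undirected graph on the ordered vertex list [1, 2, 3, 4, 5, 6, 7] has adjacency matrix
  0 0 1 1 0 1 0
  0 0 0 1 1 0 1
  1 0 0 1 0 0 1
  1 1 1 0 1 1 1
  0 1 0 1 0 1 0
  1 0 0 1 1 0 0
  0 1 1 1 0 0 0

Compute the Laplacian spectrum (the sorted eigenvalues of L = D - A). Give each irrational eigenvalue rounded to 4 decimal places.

[0, 2, 2, 4, 4, 5, 7]

Reading degrees in the order [1, 2, 3, 4, 5, 6, 7] gives [3, 3, 3, 6, 3, 3, 3]; set D = diag(3, 3, 3, 6, 3, 3, 3) and form L = D - A. The multiplicity of 0 as a Laplacian eigenvalue equals the number of connected components. The single zero eigenvalue shows the graph is connected.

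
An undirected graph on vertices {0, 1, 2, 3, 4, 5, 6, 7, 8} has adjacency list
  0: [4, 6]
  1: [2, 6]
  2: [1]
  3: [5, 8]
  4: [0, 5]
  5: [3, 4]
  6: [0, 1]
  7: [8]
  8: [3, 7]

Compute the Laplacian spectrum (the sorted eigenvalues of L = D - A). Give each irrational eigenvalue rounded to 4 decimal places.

Each diagonal entry of L is the vertex degree and each off-diagonal entry is -1 where an edge is present, 0 otherwise; in the order [0, 1, 2, 3, 4, 5, 6, 7, 8] the diagonal is [2, 2, 1, 2, 2, 2, 2, 1, 2]. L is symmetric positive semidefinite, so every eigenvalue is real and nonnegative. There is one zero in the spectrum, matching the 1 component.

[0, 0.1206, 0.4679, 1, 1.6527, 2.3473, 3, 3.5321, 3.8794]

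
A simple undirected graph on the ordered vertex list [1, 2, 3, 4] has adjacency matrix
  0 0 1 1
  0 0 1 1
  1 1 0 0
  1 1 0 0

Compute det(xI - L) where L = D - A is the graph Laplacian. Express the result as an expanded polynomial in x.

Each diagonal entry of L is the vertex degree and each off-diagonal entry is -1 where an edge is present, 0 otherwise; in the order [1, 2, 3, 4] the diagonal is [2, 2, 2, 2]. L has integer entries, so p(x) = det(xI - L) has integer coefficients. Expanding the determinant yields x^4 - 8x^3 + 20x^2 - 16x. Since p(0) = det(-L) = 0, x divides p(x). There is one zero in the spectrum, matching the 1 component. The largest eigenvalue, 4, is at most the vertex count 4.

x^4 - 8x^3 + 20x^2 - 16x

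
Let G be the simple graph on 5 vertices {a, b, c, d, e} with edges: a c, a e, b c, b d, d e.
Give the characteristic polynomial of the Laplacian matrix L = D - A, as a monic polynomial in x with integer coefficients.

Reading degrees in the order [a, b, c, d, e] gives [2, 2, 2, 2, 2]; set D = diag(2, 2, 2, 2, 2) and form L = D - A. L has integer entries, so p(x) = det(xI - L) has integer coefficients. Expanding the determinant yields x^5 - 10x^4 + 35x^3 - 50x^2 + 25x. Since p(0) = det(-L) = 0, x divides p(x). By the matrix-tree theorem the graph has (1/5) * product of the nonzero eigenvalues = 5 spanning trees. The largest eigenvalue, 3.6180, is at most the vertex count 5.

x^5 - 10x^4 + 35x^3 - 50x^2 + 25x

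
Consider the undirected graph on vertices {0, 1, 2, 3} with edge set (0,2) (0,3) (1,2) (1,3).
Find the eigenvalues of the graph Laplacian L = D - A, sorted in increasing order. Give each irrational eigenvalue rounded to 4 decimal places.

Each diagonal entry of L is the vertex degree and each off-diagonal entry is -1 where an edge is present, 0 otherwise; in the order [0, 1, 2, 3] the diagonal is [2, 2, 2, 2]. Since every row of L sums to 0, the all-ones vector is in the kernel and 0 is an eigenvalue. The eigenvalues sum to 8, which equals trace(L) = 2|E|. By the matrix-tree theorem the graph has (1/4) * product of the nonzero eigenvalues = 4 spanning trees.

[0, 2, 2, 4]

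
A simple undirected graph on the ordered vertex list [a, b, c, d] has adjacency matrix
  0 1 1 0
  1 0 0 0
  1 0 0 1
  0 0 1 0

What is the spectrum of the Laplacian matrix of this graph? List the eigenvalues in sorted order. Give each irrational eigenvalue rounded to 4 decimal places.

[0, 0.5858, 2, 3.4142]

With the vertex order [a, b, c, d], the degrees are [2, 1, 2, 1], giving D = diag(2, 1, 2, 1) and L = D - A. The multiplicity of 0 as a Laplacian eigenvalue equals the number of connected components. The single zero eigenvalue shows the graph is connected. By the matrix-tree theorem the graph has (1/4) * product of the nonzero eigenvalues = 1 spanning tree.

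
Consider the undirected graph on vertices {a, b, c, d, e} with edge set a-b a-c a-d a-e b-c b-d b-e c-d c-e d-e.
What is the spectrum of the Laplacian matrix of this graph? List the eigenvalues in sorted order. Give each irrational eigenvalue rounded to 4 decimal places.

[0, 5, 5, 5, 5]

With the vertex order [a, b, c, d, e], the degrees are [4, 4, 4, 4, 4], giving D = diag(4, 4, 4, 4, 4) and L = D - A. Diagonalising L (or applying a numerical eigensolver to the 5x5 matrix) gives the spectrum above. The largest eigenvalue, 5, is at most the vertex count 5. By the matrix-tree theorem the graph has (1/5) * product of the nonzero eigenvalues = 125 spanning trees.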